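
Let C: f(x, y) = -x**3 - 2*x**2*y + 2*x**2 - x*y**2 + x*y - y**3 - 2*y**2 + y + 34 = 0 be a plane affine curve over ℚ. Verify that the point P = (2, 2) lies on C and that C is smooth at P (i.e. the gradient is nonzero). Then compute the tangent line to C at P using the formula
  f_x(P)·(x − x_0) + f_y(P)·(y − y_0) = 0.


Tangent line at P: -22*x - 33*y + 110 = 0.

Step 1: f(2, 2) = 0, so P lies on C.
Step 2: partial derivatives
  f_x(x, y) = -3*x**2 - 4*x*y + 4*x - y**2 + y, f_y(x, y) = -2*x**2 - 2*x*y + x - 3*y**2 - 4*y + 1.
  f_x(P) = -22, f_y(P) = -33 (gradient nonzero, so P is smooth).
Step 3: tangent line at P: -22·(x − 2) + -33·(y − 2) = 0.
Expanding: -22*x - 33*y + 110 = 0.


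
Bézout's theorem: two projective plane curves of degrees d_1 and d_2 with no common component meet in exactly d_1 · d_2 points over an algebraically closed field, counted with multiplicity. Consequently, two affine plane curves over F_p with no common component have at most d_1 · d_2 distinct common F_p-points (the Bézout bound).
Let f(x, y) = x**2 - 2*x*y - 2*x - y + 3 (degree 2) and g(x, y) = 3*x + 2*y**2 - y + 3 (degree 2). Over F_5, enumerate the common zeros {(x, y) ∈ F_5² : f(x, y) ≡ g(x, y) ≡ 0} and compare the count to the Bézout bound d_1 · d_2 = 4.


Common zeros: ∅; count = 0; Bézout bound = 4.

deg(f) = 2, deg(g) = 2, so Bézout bound = 4.
Scan x ∈ F_5. For each x, list the y ∈ F_5 with f(x, y) ≡ 0 and those with g(x, y) ≡ 0 (mod 5); the common zeros in that column are the intersection.
  x = 0: f ≡ 0 at y ∈ {3}; g ≡ 0 at y ∈ ∅; common: ∅.
  x = 1: f ≡ 0 at y ∈ {4}; g ≡ 0 at y ∈ ∅; common: ∅.
  x = 2: f ≡ 0 at y ∈ ∅; g ≡ 0 at y ∈ {1, 2}; common: ∅.
  x = 3: f ≡ 0 at y ∈ {3}; g ≡ 0 at y ∈ {4}; common: ∅.
  x = 4: f ≡ 0 at y ∈ {4}; g ≡ 0 at y ∈ {0, 3}; common: ∅.
Collecting: common zeros = ∅, so the count is 0.
Comparison with the Bézout bound: 0 ≤ 4 = deg(f)·deg(g), as expected for curves with no common component (the affine F_5-count falls short of the bound because intersections may lie at infinity, over extension fields, or carry multiplicity).


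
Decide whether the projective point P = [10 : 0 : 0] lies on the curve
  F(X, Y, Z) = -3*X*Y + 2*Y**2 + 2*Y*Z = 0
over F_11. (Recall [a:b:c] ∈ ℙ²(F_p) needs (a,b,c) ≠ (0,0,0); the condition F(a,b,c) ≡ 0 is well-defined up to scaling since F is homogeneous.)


F(10,0,0) ≡ 0 (mod 11); P is on the curve.

Evaluate F(10, 0, 0) term-by-term (mod 11).
  -3*X*Y ↦ -3·10·0·1 = 0
  2*Y**2 ↦ 2·1·0·1 = 0
  2*Y*Z ↦ 2·1·0·0 = 0
Sum: F(10, 0, 0) = (0) + (0) + (0) = 0.
Reducing mod 11: 0 ≡ 0 (mod 11).
Since F(a, b, c) ≡ 0 (mod 11), P lies on the curve.


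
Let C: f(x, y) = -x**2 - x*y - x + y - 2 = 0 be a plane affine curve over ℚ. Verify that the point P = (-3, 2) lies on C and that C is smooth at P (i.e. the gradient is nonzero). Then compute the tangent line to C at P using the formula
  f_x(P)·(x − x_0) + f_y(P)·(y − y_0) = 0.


Tangent line at P: 3*x + 4*y + 1 = 0.

Step 1: f(-3, 2) = 0, so P lies on C.
Step 2: partial derivatives
  f_x(x, y) = -2*x - y - 1, f_y(x, y) = 1 - x.
  f_x(P) = 3, f_y(P) = 4 (gradient nonzero, so P is smooth).
Step 3: tangent line at P: 3·(x − -3) + 4·(y − 2) = 0.
Expanding: 3*x + 4*y + 1 = 0.


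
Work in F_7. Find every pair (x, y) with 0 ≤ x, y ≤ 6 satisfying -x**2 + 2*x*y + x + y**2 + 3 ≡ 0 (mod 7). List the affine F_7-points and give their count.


Affine F_7-points: {(0, 2), (0, 5), (4, 1), (4, 5), (5, 2), (6, 1)}; count = 6.

For each of the 49 pairs (x, y) ∈ F_7², evaluate f(x, y) mod 7. Record the zeros.
  x = 0: [0↦3, 1↦4, 2↦0, 3↦5, 4↦5, 5↦0, 6↦4]  zeros at y ∈ {2, 5}
  x = 1: [0↦3, 1↦6, 2↦4, 3↦4, 4↦6, 5↦3, 6↦2]  zeros at y ∈ ∅
  x = 2: [0↦1, 1↦6, 2↦6, 3↦1, 4↦5, 5↦4, 6↦5]  zeros at y ∈ ∅
  x = 3: [0↦4, 1↦4, 2↦6, 3↦3, 4↦2, 5↦3, 6↦6]  zeros at y ∈ ∅
  x = 4: [0↦5, 1↦0, 2↦4, 3↦3, 4↦4, 5↦0, 6↦5]  zeros at y ∈ {1, 5}
  x = 5: [0↦4, 1↦1, 2↦0, 3↦1, 4↦4, 5↦2, 6↦2]  zeros at y ∈ {2}
  x = 6: [0↦1, 1↦0, 2↦1, 3↦4, 4↦2, 5↦2, 6↦4]  zeros at y ∈ {1}
Collecting zeros: affine points = {(0, 2), (0, 5), (4, 1), (4, 5), (5, 2), (6, 1)}.
Total count |C(F_7)_aff| = 6.


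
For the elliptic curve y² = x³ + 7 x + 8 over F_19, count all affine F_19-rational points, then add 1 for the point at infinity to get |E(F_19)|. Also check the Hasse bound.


Affine points = {(1, 4), (1, 15), (2, 7), (2, 12), (4, 9), (4, 10), (5, 4), (5, 15), (6, 0), (7, 1), (7, 18), (8, 5), (8, 14), (13, 4), (13, 15), (14, 0), (15, 7), (15, 12), (16, 6), (16, 13), (17, 9), (17, 10), (18, 0)}; affine count = 23; |E(F_19)| = 24.

Discriminant check: Δ ∝ 4a³ + 27b² = 4·7³ + 27·8² = 4·343 + 27·64 ≡ 3 (mod 19). Nonzero ⇒ E is nonsingular.
For each x ∈ F_19, compute rhs = x³ + 7·x + 8 mod 19, then count y ∈ F_19 with y² ≡ rhs.
  x = 0: rhs = 8, matching y values: none (0 points).
  x = 1: rhs = 16, matching y values: 4, 15 (2 points).
  x = 2: rhs = 11, matching y values: 7, 12 (2 points).
  x = 3: rhs = 18, matching y values: none (0 points).
  x = 4: rhs = 5, matching y values: 9, 10 (2 points).
  x = 5: rhs = 16, matching y values: 4, 15 (2 points).
  x = 6: rhs = 0, matching y values: 0 (1 points).
  x = 7: rhs = 1, matching y values: 1, 18 (2 points).
  x = 8: rhs = 6, matching y values: 5, 14 (2 points).
  x = 9: rhs = 2, matching y values: none (0 points).
  x = 10: rhs = 14, matching y values: none (0 points).
  x = 11: rhs = 10, matching y values: none (0 points).
  x = 12: rhs = 15, matching y values: none (0 points).
  x = 13: rhs = 16, matching y values: 4, 15 (2 points).
  x = 14: rhs = 0, matching y values: 0 (1 points).
  x = 15: rhs = 11, matching y values: 7, 12 (2 points).
  x = 16: rhs = 17, matching y values: 6, 13 (2 points).
  x = 17: rhs = 5, matching y values: 9, 10 (2 points).
  x = 18: rhs = 0, matching y values: 0 (1 points).
Total affine count: 23.
Full point count |E(F_19)| = 23 + 1 = 24.
Hasse bound: |24 − (19+1)| = |4| = 4 ≤ 2√19 ≈ 8.7178 ✓.


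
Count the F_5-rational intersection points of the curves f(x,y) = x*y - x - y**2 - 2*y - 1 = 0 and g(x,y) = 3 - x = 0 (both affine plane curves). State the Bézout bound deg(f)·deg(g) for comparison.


Common zeros: {(3, 3)}; count = 1; Bézout bound = 2.

deg(f) = 2, deg(g) = 1, so Bézout bound = 2.
Scan x ∈ F_5. For each x, list the y ∈ F_5 with f(x, y) ≡ 0 and those with g(x, y) ≡ 0 (mod 5); the common zeros in that column are the intersection.
  x = 0: f ≡ 0 at y ∈ {4}; g ≡ 0 at y ∈ ∅; common: ∅.
  x = 1: f ≡ 0 at y ∈ ∅; g ≡ 0 at y ∈ ∅; common: ∅.
  x = 2: f ≡ 0 at y ∈ ∅; g ≡ 0 at y ∈ ∅; common: ∅.
  x = 3: f ≡ 0 at y ∈ {3}; g ≡ 0 at y ∈ {0, 1, 2, 3, 4}; common: {3}.
  x = 4: f ≡ 0 at y ∈ {0, 2}; g ≡ 0 at y ∈ ∅; common: ∅.
Collecting: common zeros = {(3, 3)}, so the count is 1.
Comparison with the Bézout bound: 1 ≤ 2 = deg(f)·deg(g), as expected for curves with no common component (the affine F_5-count falls short of the bound because intersections may lie at infinity, over extension fields, or carry multiplicity).


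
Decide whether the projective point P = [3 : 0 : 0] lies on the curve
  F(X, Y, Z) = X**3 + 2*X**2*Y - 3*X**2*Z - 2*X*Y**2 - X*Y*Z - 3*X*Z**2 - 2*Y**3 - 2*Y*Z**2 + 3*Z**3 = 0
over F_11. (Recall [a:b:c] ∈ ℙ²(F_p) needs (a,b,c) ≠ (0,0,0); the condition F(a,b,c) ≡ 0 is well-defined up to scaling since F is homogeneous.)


F(3,0,0) ≡ 5 (mod 11); P is NOT on the curve.

Evaluate F(3, 0, 0) term-by-term (mod 11).
  X**3 ↦ 1·27·1·1 = 27
  2*X**2*Y ↦ 2·9·0·1 = 0
  -3*X**2*Z ↦ -3·9·1·0 = 0
  -2*X*Y**2 ↦ -2·3·0·1 = 0
  -X*Y*Z ↦ -1·3·0·0 = 0
  -3*X*Z**2 ↦ -3·3·1·0 = 0
  -2*Y**3 ↦ -2·1·0·1 = 0
  -2*Y*Z**2 ↦ -2·1·0·0 = 0
  3*Z**3 ↦ 3·1·1·0 = 0
Sum: F(3, 0, 0) = (27) + (0) + (0) + (0) + (0) + (0) + (0) + (0) + (0) = 27.
Reducing mod 11: 27 ≡ 5 (mod 11).
Since F(a, b, c) ≡ 5 ≠ 0 (mod 11), P does NOT lie on the curve.


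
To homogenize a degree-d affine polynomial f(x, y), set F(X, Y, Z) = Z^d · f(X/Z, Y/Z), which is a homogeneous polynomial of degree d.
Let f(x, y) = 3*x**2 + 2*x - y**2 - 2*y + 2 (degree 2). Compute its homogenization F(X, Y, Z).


F(X, Y, Z) = 3*X**2 + 2*X*Z - Y**2 - 2*Y*Z + 2*Z**2

deg(f) = 2.
Substitute x = X/Z, y = Y/Z into f, then multiply by Z^2.
  monomial 3·x^2·y^0 ↦ 3·X^2·Y^0·Z^0.
  monomial 2·x^1·y^0 ↦ 2·X^1·Y^0·Z^1.
  monomial -1·x^0·y^2 ↦ -1·X^0·Y^2·Z^0.
  monomial -2·x^0·y^1 ↦ -2·X^0·Y^1·Z^1.
  monomial 2·x^0·y^0 ↦ 2·X^0·Y^0·Z^2.
Collecting: F(X, Y, Z) = 3*X**2 + 2*X*Z - Y**2 - 2*Y*Z + 2*Z**2.


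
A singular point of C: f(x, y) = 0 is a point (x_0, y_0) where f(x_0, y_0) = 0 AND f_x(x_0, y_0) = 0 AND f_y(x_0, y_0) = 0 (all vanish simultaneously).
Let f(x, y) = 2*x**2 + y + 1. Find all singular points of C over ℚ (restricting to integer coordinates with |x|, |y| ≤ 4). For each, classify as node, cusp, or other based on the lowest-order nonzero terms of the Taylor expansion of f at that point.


No singular points in the scanned grid; C is smooth there.

Compute partial derivatives:
  f_x = 4*x.
  f_y = 1.
f_y = 1 is a nonzero constant, so f_y never vanishes: no point (x, y) can satisfy f = f_x = f_y = 0. In particular no (x, y) ∈ {−4, ..., 4}² is singular; the curve is smooth.


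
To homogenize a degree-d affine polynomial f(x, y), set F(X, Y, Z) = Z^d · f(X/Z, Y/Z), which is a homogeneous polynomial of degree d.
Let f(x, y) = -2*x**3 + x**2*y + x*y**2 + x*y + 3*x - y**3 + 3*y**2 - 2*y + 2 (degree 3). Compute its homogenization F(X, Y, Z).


F(X, Y, Z) = -2*X**3 + X**2*Y + X*Y**2 + X*Y*Z + 3*X*Z**2 - Y**3 + 3*Y**2*Z - 2*Y*Z**2 + 2*Z**3

deg(f) = 3.
Substitute x = X/Z, y = Y/Z into f, then multiply by Z^3.
  monomial -2·x^3·y^0 ↦ -2·X^3·Y^0·Z^0.
  monomial 1·x^2·y^1 ↦ 1·X^2·Y^1·Z^0.
  monomial 1·x^1·y^2 ↦ 1·X^1·Y^2·Z^0.
  monomial 1·x^1·y^1 ↦ 1·X^1·Y^1·Z^1.
  monomial 3·x^1·y^0 ↦ 3·X^1·Y^0·Z^2.
  monomial -1·x^0·y^3 ↦ -1·X^0·Y^3·Z^0.
  monomial 3·x^0·y^2 ↦ 3·X^0·Y^2·Z^1.
  monomial -2·x^0·y^1 ↦ -2·X^0·Y^1·Z^2.
  monomial 2·x^0·y^0 ↦ 2·X^0·Y^0·Z^3.
Collecting: F(X, Y, Z) = -2*X**3 + X**2*Y + X*Y**2 + X*Y*Z + 3*X*Z**2 - Y**3 + 3*Y**2*Z - 2*Y*Z**2 + 2*Z**3.


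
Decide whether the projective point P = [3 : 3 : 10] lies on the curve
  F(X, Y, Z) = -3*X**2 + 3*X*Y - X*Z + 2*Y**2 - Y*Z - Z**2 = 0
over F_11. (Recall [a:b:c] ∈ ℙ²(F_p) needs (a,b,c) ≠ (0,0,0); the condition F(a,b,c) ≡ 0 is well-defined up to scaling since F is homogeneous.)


F(3,3,10) ≡ 1 (mod 11); P is NOT on the curve.

Evaluate F(3, 3, 10) term-by-term (mod 11).
  -3*X**2 ↦ -3·9·1·1 = -27
  3*X*Y ↦ 3·3·3·1 = 27
  -X*Z ↦ -1·3·1·10 = -30
  2*Y**2 ↦ 2·1·9·1 = 18
  -Y*Z ↦ -1·1·3·10 = -30
  -Z**2 ↦ -1·1·1·100 = -100
Sum: F(3, 3, 10) = (-27) + (27) + (-30) + (18) + (-30) + (-100) = -142.
Reducing mod 11: -142 ≡ 1 (mod 11).
Since F(a, b, c) ≡ 1 ≠ 0 (mod 11), P does NOT lie on the curve.


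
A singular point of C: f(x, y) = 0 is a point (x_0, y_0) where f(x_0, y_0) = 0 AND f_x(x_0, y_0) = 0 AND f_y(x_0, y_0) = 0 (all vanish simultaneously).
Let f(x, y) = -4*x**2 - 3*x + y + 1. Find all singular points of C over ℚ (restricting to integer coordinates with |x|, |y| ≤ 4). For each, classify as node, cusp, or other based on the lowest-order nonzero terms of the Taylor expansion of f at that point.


No singular points in the scanned grid; C is smooth there.

Compute partial derivatives:
  f_x = -8*x - 3.
  f_y = 1.
f_y = 1 is a nonzero constant, so f_y never vanishes: no point (x, y) can satisfy f = f_x = f_y = 0. In particular no (x, y) ∈ {−4, ..., 4}² is singular; the curve is smooth.


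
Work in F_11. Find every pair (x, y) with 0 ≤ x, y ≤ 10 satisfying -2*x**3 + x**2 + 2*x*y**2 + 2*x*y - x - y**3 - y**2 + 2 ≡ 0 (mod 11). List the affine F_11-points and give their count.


Affine F_11-points: {(0, 1), (1, 0), (1, 2), (1, 10), (2, 2), (2, 3), (2, 9), (3, 2), (7, 1), (8, 4), (8, 7), (9, 6), (10, 1), (10, 6)}; count = 14.

For each of the 121 pairs (x, y) ∈ F_11², evaluate f(x, y) mod 11. Record the zeros.
  x = 0: [0↦2, 1↦0, 2↦1, 3↦10, 4↦10, 5↦6, 6↦3, 7↦6, 8↦9, 9↦6, 10↦2]  zeros at y ∈ {1}
  x = 1: [0↦0, 1↦2, 2↦0, 3↦10, 4↦4, 5↦9, 6↦8, 7↦6, 8↦8, 9↦8, 10↦0]  zeros at y ∈ {0, 2, 10}
  x = 2: [0↦10, 1↦5, 2↦0, 3↦0, 4↦10, 5↦2, 6↦3, 7↦7, 8↦8, 9↦0, 10↦10]  zeros at y ∈ {2, 3, 9}
  x = 3: [0↦9, 1↦8, 2↦0, 3↦1, 4↦5, 5↦6, 6↦9, 7↦8, 8↦8, 9↦3, 10↦9]  zeros at y ∈ {2}
  x = 4: [0↦7, 1↦10, 2↦10, 3↦1, 4↦10, 5↦9, 6↦3, 7↦8, 8↦7, 9↦5, 10↦7]  zeros at y ∈ ∅
  x = 5: [0↦3, 1↦10, 2↦7, 3↦10, 4↦2, 5↦10, 6↦6, 7↦6, 8↦4, 9↦5, 10↦3]  zeros at y ∈ ∅
  x = 6: [0↦7, 1↦7, 2↦1, 3↦5, 4↦2, 5↦8, 6↦6, 7↦1, 8↦9, 9↦2, 10↦7]  zeros at y ∈ ∅
  x = 7: [0↦7, 1↦0, 2↦2, 3↦7, 4↦9, 5↦2, 6↦2, 7↦3, 8↦10, 9↦6, 10↦7]  zeros at y ∈ {1}
  x = 8: [0↦2, 1↦10, 2↦9, 3↦4, 4↦0, 5↦2, 6↦4, 7↦0, 8↦6, 9↦5, 10↦2]  zeros at y ∈ {4, 7}
  x = 9: [0↦2, 1↦3, 2↦10, 3↦6, 4↦7, 5↦7, 6↦0, 7↦2, 8↦7, 9↦9, 10↦2]  zeros at y ∈ {6}
  x = 10: [0↦6, 1↦0, 2↦4, 3↦1, 4↦7, 5↦5, 6↦0, 7↦8, 8↦1, 9↦6, 10↦6]  zeros at y ∈ {1, 6}
Collecting zeros: affine points = {(0, 1), (1, 0), (1, 2), (1, 10), (2, 2), (2, 3), (2, 9), (3, 2), (7, 1), (8, 4), (8, 7), (9, 6), (10, 1), (10, 6)}.
Total count |C(F_11)_aff| = 14.


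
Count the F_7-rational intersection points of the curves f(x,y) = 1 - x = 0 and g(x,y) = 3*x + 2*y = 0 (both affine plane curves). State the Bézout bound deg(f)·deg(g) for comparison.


Common zeros: {(1, 2)}; count = 1; Bézout bound = 1.

deg(f) = 1, deg(g) = 1, so Bézout bound = 1.
Scan x ∈ F_7. For each x, list the y ∈ F_7 with f(x, y) ≡ 0 and those with g(x, y) ≡ 0 (mod 7); the common zeros in that column are the intersection.
  x = 0: f ≡ 0 at y ∈ ∅; g ≡ 0 at y ∈ {0}; common: ∅.
  x = 1: f ≡ 0 at y ∈ {0, 1, 2, 3, 4, 5, 6}; g ≡ 0 at y ∈ {2}; common: {2}.
  x = 2: f ≡ 0 at y ∈ ∅; g ≡ 0 at y ∈ {4}; common: ∅.
  x = 3: f ≡ 0 at y ∈ ∅; g ≡ 0 at y ∈ {6}; common: ∅.
  x = 4: f ≡ 0 at y ∈ ∅; g ≡ 0 at y ∈ {1}; common: ∅.
  x = 5: f ≡ 0 at y ∈ ∅; g ≡ 0 at y ∈ {3}; common: ∅.
  x = 6: f ≡ 0 at y ∈ ∅; g ≡ 0 at y ∈ {5}; common: ∅.
Collecting: common zeros = {(1, 2)}, so the count is 1.
Comparison with the Bézout bound: 1 ≤ 1 = deg(f)·deg(g), as expected for curves with no common component (the bound is attained).


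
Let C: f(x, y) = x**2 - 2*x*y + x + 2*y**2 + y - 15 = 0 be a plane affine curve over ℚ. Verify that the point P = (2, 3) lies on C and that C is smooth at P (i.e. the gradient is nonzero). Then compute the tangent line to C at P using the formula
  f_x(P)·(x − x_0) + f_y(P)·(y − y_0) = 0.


Tangent line at P: -x + 9*y - 25 = 0.

Step 1: f(2, 3) = 0, so P lies on C.
Step 2: partial derivatives
  f_x(x, y) = 2*x - 2*y + 1, f_y(x, y) = -2*x + 4*y + 1.
  f_x(P) = -1, f_y(P) = 9 (gradient nonzero, so P is smooth).
Step 3: tangent line at P: -1·(x − 2) + 9·(y − 3) = 0.
Expanding: -x + 9*y - 25 = 0.


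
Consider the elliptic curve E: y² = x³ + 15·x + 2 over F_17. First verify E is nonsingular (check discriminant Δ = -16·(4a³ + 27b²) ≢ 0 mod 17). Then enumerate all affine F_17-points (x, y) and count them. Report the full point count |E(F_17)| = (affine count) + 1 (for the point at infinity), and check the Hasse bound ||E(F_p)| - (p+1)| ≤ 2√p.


Affine points = {(0, 6), (0, 11), (1, 1), (1, 16), (5, 7), (5, 10), (6, 6), (6, 11), (7, 5), (7, 12), (9, 4), (9, 13), (10, 8), (10, 9), (11, 6), (11, 11), (14, 7), (14, 10), (15, 7), (15, 10)}; affine count = 20; |E(F_17)| = 21.

Discriminant check: Δ ∝ 4a³ + 27b² = 4·15³ + 27·2² = 4·3375 + 27·4 ≡ 8 (mod 17). Nonzero ⇒ E is nonsingular.
For each x ∈ F_17, compute rhs = x³ + 15·x + 2 mod 17, then count y ∈ F_17 with y² ≡ rhs.
  x = 0: rhs = 2, matching y values: 6, 11 (2 points).
  x = 1: rhs = 1, matching y values: 1, 16 (2 points).
  x = 2: rhs = 6, matching y values: none (0 points).
  x = 3: rhs = 6, matching y values: none (0 points).
  x = 4: rhs = 7, matching y values: none (0 points).
  x = 5: rhs = 15, matching y values: 7, 10 (2 points).
  x = 6: rhs = 2, matching y values: 6, 11 (2 points).
  x = 7: rhs = 8, matching y values: 5, 12 (2 points).
  x = 8: rhs = 5, matching y values: none (0 points).
  x = 9: rhs = 16, matching y values: 4, 13 (2 points).
  x = 10: rhs = 13, matching y values: 8, 9 (2 points).
  x = 11: rhs = 2, matching y values: 6, 11 (2 points).
  x = 12: rhs = 6, matching y values: none (0 points).
  x = 13: rhs = 14, matching y values: none (0 points).
  x = 14: rhs = 15, matching y values: 7, 10 (2 points).
  x = 15: rhs = 15, matching y values: 7, 10 (2 points).
  x = 16: rhs = 3, matching y values: none (0 points).
Total affine count: 20.
Full point count |E(F_17)| = 20 + 1 = 21.
Hasse bound: |21 − (17+1)| = |3| = 3 ≤ 2√17 ≈ 8.2462 ✓.


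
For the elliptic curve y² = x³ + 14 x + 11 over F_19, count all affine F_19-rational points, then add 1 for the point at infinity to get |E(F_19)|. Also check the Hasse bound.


Affine points = {(0, 7), (0, 12), (1, 8), (1, 11), (2, 3), (2, 16), (3, 2), (3, 17), (4, 6), (4, 13), (5, 4), (5, 15), (6, 8), (6, 11), (9, 7), (9, 12), (10, 7), (10, 12), (12, 8), (12, 11), (14, 5), (14, 14), (15, 9), (15, 10)}; affine count = 24; |E(F_19)| = 25.

Discriminant check: Δ ∝ 4a³ + 27b² = 4·14³ + 27·11² = 4·2744 + 27·121 ≡ 12 (mod 19). Nonzero ⇒ E is nonsingular.
For each x ∈ F_19, compute rhs = x³ + 14·x + 11 mod 19, then count y ∈ F_19 with y² ≡ rhs.
  x = 0: rhs = 11, matching y values: 7, 12 (2 points).
  x = 1: rhs = 7, matching y values: 8, 11 (2 points).
  x = 2: rhs = 9, matching y values: 3, 16 (2 points).
  x = 3: rhs = 4, matching y values: 2, 17 (2 points).
  x = 4: rhs = 17, matching y values: 6, 13 (2 points).
  x = 5: rhs = 16, matching y values: 4, 15 (2 points).
  x = 6: rhs = 7, matching y values: 8, 11 (2 points).
  x = 7: rhs = 15, matching y values: none (0 points).
  x = 8: rhs = 8, matching y values: none (0 points).
  x = 9: rhs = 11, matching y values: 7, 12 (2 points).
  x = 10: rhs = 11, matching y values: 7, 12 (2 points).
  x = 11: rhs = 14, matching y values: none (0 points).
  x = 12: rhs = 7, matching y values: 8, 11 (2 points).
  x = 13: rhs = 15, matching y values: none (0 points).
  x = 14: rhs = 6, matching y values: 5, 14 (2 points).
  x = 15: rhs = 5, matching y values: 9, 10 (2 points).
  x = 16: rhs = 18, matching y values: none (0 points).
  x = 17: rhs = 13, matching y values: none (0 points).
  x = 18: rhs = 15, matching y values: none (0 points).
Total affine count: 24.
Full point count |E(F_19)| = 24 + 1 = 25.
Hasse bound: |25 − (19+1)| = |5| = 5 ≤ 2√19 ≈ 8.7178 ✓.


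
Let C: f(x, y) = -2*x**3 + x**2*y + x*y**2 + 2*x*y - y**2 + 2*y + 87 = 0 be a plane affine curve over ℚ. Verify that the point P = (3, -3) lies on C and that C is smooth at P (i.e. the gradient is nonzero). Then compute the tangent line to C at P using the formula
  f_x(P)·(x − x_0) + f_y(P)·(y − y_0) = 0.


Tangent line at P: -69*x + 5*y + 222 = 0.

Step 1: f(3, -3) = 0, so P lies on C.
Step 2: partial derivatives
  f_x(x, y) = -6*x**2 + 2*x*y + y**2 + 2*y, f_y(x, y) = x**2 + 2*x*y + 2*x - 2*y + 2.
  f_x(P) = -69, f_y(P) = 5 (gradient nonzero, so P is smooth).
Step 3: tangent line at P: -69·(x − 3) + 5·(y − -3) = 0.
Expanding: -69*x + 5*y + 222 = 0.


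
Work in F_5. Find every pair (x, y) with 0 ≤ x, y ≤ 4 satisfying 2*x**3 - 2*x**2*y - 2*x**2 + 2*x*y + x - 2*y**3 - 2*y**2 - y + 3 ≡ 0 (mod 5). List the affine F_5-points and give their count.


Affine F_5-points: {(1, 4), (3, 1), (3, 4)}; count = 3.

For each of the 25 pairs (x, y) ∈ F_5², evaluate f(x, y) mod 5. Record the zeros.
  x = 0: [0↦3, 1↦3, 2↦2, 3↦3, 4↦4]  zeros at y ∈ ∅
  x = 1: [0↦4, 1↦4, 2↦3, 3↦4, 4↦0]  zeros at y ∈ {4}
  x = 2: [0↦3, 1↦4, 2↦4, 3↦1, 4↦3]  zeros at y ∈ ∅
  x = 3: [0↦2, 1↦0, 2↦2, 3↦1, 4↦0]  zeros at y ∈ {1, 4}
  x = 4: [0↦3, 1↦4, 2↦4, 3↦1, 4↦3]  zeros at y ∈ ∅
Collecting zeros: affine points = {(1, 4), (3, 1), (3, 4)}.
Total count |C(F_5)_aff| = 3.


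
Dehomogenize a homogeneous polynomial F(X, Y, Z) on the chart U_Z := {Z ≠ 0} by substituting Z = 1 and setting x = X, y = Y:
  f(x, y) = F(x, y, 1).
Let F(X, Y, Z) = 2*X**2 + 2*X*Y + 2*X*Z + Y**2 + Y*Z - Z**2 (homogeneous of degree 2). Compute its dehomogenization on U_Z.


f(x, y) = 2*x**2 + 2*x*y + 2*x + y**2 + y - 1

On U_Z we set Z = 1. Each monomial c·X^i·Y^j·Z^k in F becomes c·x^i·y^j·1^k = c·x^i·y^j.
Substituting Z = 1: F(X, Y, 1) = 2*x**2 + 2*x*y + 2*x + y**2 + y - 1.
Note: deg(f) ≤ deg(F) = 2; strict inequality happens when F is divisible by Z (lost terms).


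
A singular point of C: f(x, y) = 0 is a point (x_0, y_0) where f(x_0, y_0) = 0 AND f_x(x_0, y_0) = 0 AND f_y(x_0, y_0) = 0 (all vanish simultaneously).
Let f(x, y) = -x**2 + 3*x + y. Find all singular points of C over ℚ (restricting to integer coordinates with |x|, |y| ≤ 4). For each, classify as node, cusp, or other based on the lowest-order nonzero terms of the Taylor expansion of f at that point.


No singular points in the scanned grid; C is smooth there.

Compute partial derivatives:
  f_x = 3 - 2*x.
  f_y = 1.
f_y = 1 is a nonzero constant, so f_y never vanishes: no point (x, y) can satisfy f = f_x = f_y = 0. In particular no (x, y) ∈ {−4, ..., 4}² is singular; the curve is smooth.


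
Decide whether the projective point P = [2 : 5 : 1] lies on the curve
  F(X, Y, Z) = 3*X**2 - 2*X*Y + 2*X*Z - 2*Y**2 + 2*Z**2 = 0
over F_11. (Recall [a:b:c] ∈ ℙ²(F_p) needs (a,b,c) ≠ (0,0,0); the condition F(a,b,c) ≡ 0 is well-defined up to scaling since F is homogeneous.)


F(2,5,1) ≡ 3 (mod 11); P is NOT on the curve.

Evaluate F(2, 5, 1) term-by-term (mod 11).
  3*X**2 ↦ 3·4·1·1 = 12
  -2*X*Y ↦ -2·2·5·1 = -20
  2*X*Z ↦ 2·2·1·1 = 4
  -2*Y**2 ↦ -2·1·25·1 = -50
  2*Z**2 ↦ 2·1·1·1 = 2
Sum: F(2, 5, 1) = (12) + (-20) + (4) + (-50) + (2) = -52.
Reducing mod 11: -52 ≡ 3 (mod 11).
Since F(a, b, c) ≡ 3 ≠ 0 (mod 11), P does NOT lie on the curve.


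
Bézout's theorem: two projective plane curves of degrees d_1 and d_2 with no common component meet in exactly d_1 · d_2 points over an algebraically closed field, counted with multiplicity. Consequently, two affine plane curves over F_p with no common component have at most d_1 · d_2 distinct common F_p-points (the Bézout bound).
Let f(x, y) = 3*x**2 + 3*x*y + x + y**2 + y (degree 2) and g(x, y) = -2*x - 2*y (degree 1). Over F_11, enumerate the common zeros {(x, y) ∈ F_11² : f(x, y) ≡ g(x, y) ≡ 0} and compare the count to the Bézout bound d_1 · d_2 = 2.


Common zeros: {(0, 0)}; count = 1; Bézout bound = 2.

deg(f) = 2, deg(g) = 1, so Bézout bound = 2.
Scan x ∈ F_11. For each x, list the y ∈ F_11 with f(x, y) ≡ 0 and those with g(x, y) ≡ 0 (mod 11); the common zeros in that column are the intersection.
  x = 0: f ≡ 0 at y ∈ {0, 10}; g ≡ 0 at y ∈ {0}; common: {0}.
  x = 1: f ≡ 0 at y ∈ {9}; g ≡ 0 at y ∈ {10}; common: ∅.
  x = 2: f ≡ 0 at y ∈ {1, 3}; g ≡ 0 at y ∈ {9}; common: ∅.
  x = 3: f ≡ 0 at y ∈ ∅; g ≡ 0 at y ∈ {8}; common: ∅.
  x = 4: f ≡ 0 at y ∈ {1, 8}; g ≡ 0 at y ∈ {7}; common: ∅.
  x = 5: f ≡ 0 at y ∈ ∅; g ≡ 0 at y ∈ {6}; common: ∅.
  x = 6: f ≡ 0 at y ∈ {6, 8}; g ≡ 0 at y ∈ {5}; common: ∅.
  x = 7: f ≡ 0 at y ∈ {0}; g ≡ 0 at y ∈ {4}; common: ∅.
  x = 8: f ≡ 0 at y ∈ {9, 10}; g ≡ 0 at y ∈ {3}; common: ∅.
  x = 9: f ≡ 0 at y ∈ ∅; g ≡ 0 at y ∈ {2}; common: ∅.
  x = 10: f ≡ 0 at y ∈ ∅; g ≡ 0 at y ∈ {1}; common: ∅.
Collecting: common zeros = {(0, 0)}, so the count is 1.
Comparison with the Bézout bound: 1 ≤ 2 = deg(f)·deg(g), as expected for curves with no common component (the affine F_11-count falls short of the bound because intersections may lie at infinity, over extension fields, or carry multiplicity).


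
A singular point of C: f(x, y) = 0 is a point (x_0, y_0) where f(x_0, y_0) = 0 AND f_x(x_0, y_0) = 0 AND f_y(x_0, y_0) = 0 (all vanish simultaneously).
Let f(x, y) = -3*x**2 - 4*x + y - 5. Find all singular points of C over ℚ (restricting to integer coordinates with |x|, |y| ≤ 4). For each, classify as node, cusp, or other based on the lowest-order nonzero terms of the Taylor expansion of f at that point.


No singular points in the scanned grid; C is smooth there.

Compute partial derivatives:
  f_x = -6*x - 4.
  f_y = 1.
f_y = 1 is a nonzero constant, so f_y never vanishes: no point (x, y) can satisfy f = f_x = f_y = 0. In particular no (x, y) ∈ {−4, ..., 4}² is singular; the curve is smooth.


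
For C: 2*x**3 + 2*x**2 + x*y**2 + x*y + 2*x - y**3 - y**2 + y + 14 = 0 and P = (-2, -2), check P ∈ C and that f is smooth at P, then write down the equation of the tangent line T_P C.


Tangent line at P: 20*x - y + 38 = 0.

Step 1: f(-2, -2) = 0, so P lies on C.
Step 2: partial derivatives
  f_x(x, y) = 6*x**2 + 4*x + y**2 + y + 2, f_y(x, y) = 2*x*y + x - 3*y**2 - 2*y + 1.
  f_x(P) = 20, f_y(P) = -1 (gradient nonzero, so P is smooth).
Step 3: tangent line at P: 20·(x − -2) + -1·(y − -2) = 0.
Expanding: 20*x - y + 38 = 0.


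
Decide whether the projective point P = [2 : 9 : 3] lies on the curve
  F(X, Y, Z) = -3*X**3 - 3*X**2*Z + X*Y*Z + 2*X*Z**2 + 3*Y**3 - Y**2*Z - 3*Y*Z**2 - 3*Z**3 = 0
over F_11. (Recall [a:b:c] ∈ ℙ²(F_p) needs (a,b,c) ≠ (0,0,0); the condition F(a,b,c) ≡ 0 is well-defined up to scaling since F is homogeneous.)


F(2,9,3) ≡ 0 (mod 11); P is on the curve.

Evaluate F(2, 9, 3) term-by-term (mod 11).
  -3*X**3 ↦ -3·8·1·1 = -24
  -3*X**2*Z ↦ -3·4·1·3 = -36
  X*Y*Z ↦ 1·2·9·3 = 54
  2*X*Z**2 ↦ 2·2·1·9 = 36
  3*Y**3 ↦ 3·1·729·1 = 2187
  -Y**2*Z ↦ -1·1·81·3 = -243
  -3*Y*Z**2 ↦ -3·1·9·9 = -243
  -3*Z**3 ↦ -3·1·1·27 = -81
Sum: F(2, 9, 3) = (-24) + (-36) + (54) + (36) + (2187) + (-243) + (-243) + (-81) = 1650.
Reducing mod 11: 1650 ≡ 0 (mod 11).
Since F(a, b, c) ≡ 0 (mod 11), P lies on the curve.


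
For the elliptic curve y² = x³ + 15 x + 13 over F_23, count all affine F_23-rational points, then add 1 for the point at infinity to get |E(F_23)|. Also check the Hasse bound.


Affine points = {(0, 6), (0, 17), (1, 11), (1, 12), (3, 4), (3, 19), (5, 11), (5, 12), (7, 1), (7, 22), (8, 1), (8, 22), (9, 7), (9, 16), (10, 6), (10, 17), (12, 9), (12, 14), (13, 6), (13, 17), (14, 0), (15, 5), (15, 18), (16, 5), (16, 18), (17, 11), (17, 12), (19, 2), (19, 21)}; affine count = 29; |E(F_23)| = 30.

Discriminant check: Δ ∝ 4a³ + 27b² = 4·15³ + 27·13² = 4·3375 + 27·169 ≡ 8 (mod 23). Nonzero ⇒ E is nonsingular.
For each x ∈ F_23, compute rhs = x³ + 15·x + 13 mod 23, then count y ∈ F_23 with y² ≡ rhs.
  x = 0: rhs = 13, matching y values: 6, 17 (2 points).
  x = 1: rhs = 6, matching y values: 11, 12 (2 points).
  x = 2: rhs = 5, matching y values: none (0 points).
  x = 3: rhs = 16, matching y values: 4, 19 (2 points).
  x = 4: rhs = 22, matching y values: none (0 points).
  x = 5: rhs = 6, matching y values: 11, 12 (2 points).
  x = 6: rhs = 20, matching y values: none (0 points).
  x = 7: rhs = 1, matching y values: 1, 22 (2 points).
  x = 8: rhs = 1, matching y values: 1, 22 (2 points).
  x = 9: rhs = 3, matching y values: 7, 16 (2 points).
  x = 10: rhs = 13, matching y values: 6, 17 (2 points).
  x = 11: rhs = 14, matching y values: none (0 points).
  x = 12: rhs = 12, matching y values: 9, 14 (2 points).
  x = 13: rhs = 13, matching y values: 6, 17 (2 points).
  x = 14: rhs = 0, matching y values: 0 (1 points).
  x = 15: rhs = 2, matching y values: 5, 18 (2 points).
  x = 16: rhs = 2, matching y values: 5, 18 (2 points).
  x = 17: rhs = 6, matching y values: 11, 12 (2 points).
  x = 18: rhs = 20, matching y values: none (0 points).
  x = 19: rhs = 4, matching y values: 2, 21 (2 points).
  x = 20: rhs = 10, matching y values: none (0 points).
  x = 21: rhs = 21, matching y values: none (0 points).
  x = 22: rhs = 20, matching y values: none (0 points).
Total affine count: 29.
Full point count |E(F_23)| = 29 + 1 = 30.
Hasse bound: |30 − (23+1)| = |6| = 6 ≤ 2√23 ≈ 9.5917 ✓.


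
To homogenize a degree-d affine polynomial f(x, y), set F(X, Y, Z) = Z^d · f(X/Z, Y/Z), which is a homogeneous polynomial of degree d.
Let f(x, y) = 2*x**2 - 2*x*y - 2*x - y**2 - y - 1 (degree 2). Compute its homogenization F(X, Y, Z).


F(X, Y, Z) = 2*X**2 - 2*X*Y - 2*X*Z - Y**2 - Y*Z - Z**2

deg(f) = 2.
Substitute x = X/Z, y = Y/Z into f, then multiply by Z^2.
  monomial 2·x^2·y^0 ↦ 2·X^2·Y^0·Z^0.
  monomial -2·x^1·y^1 ↦ -2·X^1·Y^1·Z^0.
  monomial -2·x^1·y^0 ↦ -2·X^1·Y^0·Z^1.
  monomial -1·x^0·y^2 ↦ -1·X^0·Y^2·Z^0.
  monomial -1·x^0·y^1 ↦ -1·X^0·Y^1·Z^1.
  monomial -1·x^0·y^0 ↦ -1·X^0·Y^0·Z^2.
Collecting: F(X, Y, Z) = 2*X**2 - 2*X*Y - 2*X*Z - Y**2 - Y*Z - Z**2.


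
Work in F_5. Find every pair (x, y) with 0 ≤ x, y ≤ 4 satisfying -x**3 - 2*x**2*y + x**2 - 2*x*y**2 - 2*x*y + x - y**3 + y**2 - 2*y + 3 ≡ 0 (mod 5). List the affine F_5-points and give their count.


Affine F_5-points: {(0, 2), (1, 2), (1, 3), (1, 4), (2, 3), (3, 4), (4, 4)}; count = 7.

For each of the 25 pairs (x, y) ∈ F_5², evaluate f(x, y) mod 5. Record the zeros.
  x = 0: [0↦3, 1↦1, 2↦0, 3↦4, 4↦2]  zeros at y ∈ {2}
  x = 1: [0↦4, 1↦1, 2↦0, 3↦0, 4↦0]  zeros at y ∈ {2, 3, 4}
  x = 2: [0↦1, 1↦3, 2↦3, 3↦0, 4↦3]  zeros at y ∈ {3}
  x = 3: [0↦3, 1↦1, 2↦3, 3↦3, 4↦0]  zeros at y ∈ {4}
  x = 4: [0↦4, 1↦4, 2↦4, 3↦3, 4↦0]  zeros at y ∈ {4}
Collecting zeros: affine points = {(0, 2), (1, 2), (1, 3), (1, 4), (2, 3), (3, 4), (4, 4)}.
Total count |C(F_5)_aff| = 7.


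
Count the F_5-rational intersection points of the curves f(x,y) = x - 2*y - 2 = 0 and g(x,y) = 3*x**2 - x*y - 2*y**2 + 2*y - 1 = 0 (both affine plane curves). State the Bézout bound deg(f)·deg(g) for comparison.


Common zeros: {(0, 4), (3, 3)}; count = 2; Bézout bound = 2.

deg(f) = 1, deg(g) = 2, so Bézout bound = 2.
Scan x ∈ F_5. For each x, list the y ∈ F_5 with f(x, y) ≡ 0 and those with g(x, y) ≡ 0 (mod 5); the common zeros in that column are the intersection.
  x = 0: f ≡ 0 at y ∈ {4}; g ≡ 0 at y ∈ {2, 4}; common: {4}.
  x = 1: f ≡ 0 at y ∈ {2}; g ≡ 0 at y ∈ ∅; common: ∅.
  x = 2: f ≡ 0 at y ∈ {0}; g ≡ 0 at y ∈ ∅; common: ∅.
  x = 3: f ≡ 0 at y ∈ {3}; g ≡ 0 at y ∈ {3, 4}; common: {3}.
  x = 4: f ≡ 0 at y ∈ {1}; g ≡ 0 at y ∈ {2}; common: ∅.
Collecting: common zeros = {(0, 4), (3, 3)}, so the count is 2.
Comparison with the Bézout bound: 2 ≤ 2 = deg(f)·deg(g), as expected for curves with no common component (the bound is attained).


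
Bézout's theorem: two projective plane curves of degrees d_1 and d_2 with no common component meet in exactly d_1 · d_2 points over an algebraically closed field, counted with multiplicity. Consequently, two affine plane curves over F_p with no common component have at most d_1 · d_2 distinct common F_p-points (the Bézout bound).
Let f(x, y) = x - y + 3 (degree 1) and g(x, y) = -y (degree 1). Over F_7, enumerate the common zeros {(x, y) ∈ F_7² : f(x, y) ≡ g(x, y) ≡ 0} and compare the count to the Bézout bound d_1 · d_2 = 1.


Common zeros: {(4, 0)}; count = 1; Bézout bound = 1.

deg(f) = 1, deg(g) = 1, so Bézout bound = 1.
Scan x ∈ F_7. For each x, list the y ∈ F_7 with f(x, y) ≡ 0 and those with g(x, y) ≡ 0 (mod 7); the common zeros in that column are the intersection.
  x = 0: f ≡ 0 at y ∈ {3}; g ≡ 0 at y ∈ {0}; common: ∅.
  x = 1: f ≡ 0 at y ∈ {4}; g ≡ 0 at y ∈ {0}; common: ∅.
  x = 2: f ≡ 0 at y ∈ {5}; g ≡ 0 at y ∈ {0}; common: ∅.
  x = 3: f ≡ 0 at y ∈ {6}; g ≡ 0 at y ∈ {0}; common: ∅.
  x = 4: f ≡ 0 at y ∈ {0}; g ≡ 0 at y ∈ {0}; common: {0}.
  x = 5: f ≡ 0 at y ∈ {1}; g ≡ 0 at y ∈ {0}; common: ∅.
  x = 6: f ≡ 0 at y ∈ {2}; g ≡ 0 at y ∈ {0}; common: ∅.
Collecting: common zeros = {(4, 0)}, so the count is 1.
Comparison with the Bézout bound: 1 ≤ 1 = deg(f)·deg(g), as expected for curves with no common component (the bound is attained).


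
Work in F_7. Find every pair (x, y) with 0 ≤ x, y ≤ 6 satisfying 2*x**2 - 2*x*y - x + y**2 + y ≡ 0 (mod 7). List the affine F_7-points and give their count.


Affine F_7-points: {(0, 0), (0, 6), (1, 3), (1, 5), (3, 6), (4, 0), (6, 1), (6, 3)}; count = 8.

For each of the 49 pairs (x, y) ∈ F_7², evaluate f(x, y) mod 7. Record the zeros.
  x = 0: [0↦0, 1↦2, 2↦6, 3↦5, 4↦6, 5↦2, 6↦0]  zeros at y ∈ {0, 6}
  x = 1: [0↦1, 1↦1, 2↦3, 3↦0, 4↦6, 5↦0, 6↦3]  zeros at y ∈ {3, 5}
  x = 2: [0↦6, 1↦4, 2↦4, 3↦6, 4↦3, 5↦2, 6↦3]  zeros at y ∈ ∅
  x = 3: [0↦1, 1↦4, 2↦2, 3↦2, 4↦4, 5↦1, 6↦0]  zeros at y ∈ {6}
  x = 4: [0↦0, 1↦1, 2↦4, 3↦2, 4↦2, 5↦4, 6↦1]  zeros at y ∈ {0}
  x = 5: [0↦3, 1↦2, 2↦3, 3↦6, 4↦4, 5↦4, 6↦6]  zeros at y ∈ ∅
  x = 6: [0↦3, 1↦0, 2↦6, 3↦0, 4↦3, 5↦1, 6↦1]  zeros at y ∈ {1, 3}
Collecting zeros: affine points = {(0, 0), (0, 6), (1, 3), (1, 5), (3, 6), (4, 0), (6, 1), (6, 3)}.
Total count |C(F_7)_aff| = 8.


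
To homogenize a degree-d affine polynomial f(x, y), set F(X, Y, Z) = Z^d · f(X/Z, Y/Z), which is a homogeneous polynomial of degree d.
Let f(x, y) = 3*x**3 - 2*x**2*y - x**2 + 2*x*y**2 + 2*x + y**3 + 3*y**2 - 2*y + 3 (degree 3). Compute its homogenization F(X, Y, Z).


F(X, Y, Z) = 3*X**3 - 2*X**2*Y - X**2*Z + 2*X*Y**2 + 2*X*Z**2 + Y**3 + 3*Y**2*Z - 2*Y*Z**2 + 3*Z**3

deg(f) = 3.
Substitute x = X/Z, y = Y/Z into f, then multiply by Z^3.
  monomial 3·x^3·y^0 ↦ 3·X^3·Y^0·Z^0.
  monomial -2·x^2·y^1 ↦ -2·X^2·Y^1·Z^0.
  monomial -1·x^2·y^0 ↦ -1·X^2·Y^0·Z^1.
  monomial 2·x^1·y^2 ↦ 2·X^1·Y^2·Z^0.
  monomial 2·x^1·y^0 ↦ 2·X^1·Y^0·Z^2.
  monomial 1·x^0·y^3 ↦ 1·X^0·Y^3·Z^0.
  monomial 3·x^0·y^2 ↦ 3·X^0·Y^2·Z^1.
  monomial -2·x^0·y^1 ↦ -2·X^0·Y^1·Z^2.
  monomial 3·x^0·y^0 ↦ 3·X^0·Y^0·Z^3.
Collecting: F(X, Y, Z) = 3*X**3 - 2*X**2*Y - X**2*Z + 2*X*Y**2 + 2*X*Z**2 + Y**3 + 3*Y**2*Z - 2*Y*Z**2 + 3*Z**3.


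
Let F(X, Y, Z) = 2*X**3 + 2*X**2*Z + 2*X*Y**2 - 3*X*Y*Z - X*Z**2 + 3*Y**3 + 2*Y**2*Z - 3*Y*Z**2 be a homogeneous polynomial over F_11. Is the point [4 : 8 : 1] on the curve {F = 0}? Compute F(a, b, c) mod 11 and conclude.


F(4,8,1) ≡ 1 (mod 11); P is NOT on the curve.

Evaluate F(4, 8, 1) term-by-term (mod 11).
  2*X**3 ↦ 2·64·1·1 = 128
  2*X**2*Z ↦ 2·16·1·1 = 32
  2*X*Y**2 ↦ 2·4·64·1 = 512
  -3*X*Y*Z ↦ -3·4·8·1 = -96
  -X*Z**2 ↦ -1·4·1·1 = -4
  3*Y**3 ↦ 3·1·512·1 = 1536
  2*Y**2*Z ↦ 2·1·64·1 = 128
  -3*Y*Z**2 ↦ -3·1·8·1 = -24
Sum: F(4, 8, 1) = (128) + (32) + (512) + (-96) + (-4) + (1536) + (128) + (-24) = 2212.
Reducing mod 11: 2212 ≡ 1 (mod 11).
Since F(a, b, c) ≡ 1 ≠ 0 (mod 11), P does NOT lie on the curve.


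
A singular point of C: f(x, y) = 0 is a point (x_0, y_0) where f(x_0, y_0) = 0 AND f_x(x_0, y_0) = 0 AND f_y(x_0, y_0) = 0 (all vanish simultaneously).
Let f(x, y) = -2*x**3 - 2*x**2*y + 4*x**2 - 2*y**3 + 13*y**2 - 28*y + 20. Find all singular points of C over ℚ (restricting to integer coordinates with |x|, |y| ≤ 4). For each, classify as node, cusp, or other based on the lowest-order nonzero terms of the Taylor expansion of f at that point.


Singular points: {(0, 2)}; classification: cusp.

Compute partial derivatives:
  f_x = -6*x**2 - 4*x*y + 8*x.
  f_y = -2*x**2 - 6*y**2 + 26*y - 28.
Scan x_0 ∈ {−4, ..., 4}. For each x_0, f_y(x_0, y) is a polynomial in y; find its integer roots y ∈ {−4, ..., 4}, then test f_x and f at those candidates.
  x = -4: f_y(-4, y) = -6*y**2 + 26*y - 60; no integer root y with |y| ≤ 4.
  x = -3: f_y(-3, y) = -6*y**2 + 26*y - 46; no integer root y with |y| ≤ 4.
  x = -2: f_y(-2, y) = -6*y**2 + 26*y - 36; no integer root y with |y| ≤ 4.
  x = -1: f_y(-1, y) = -6*y**2 + 26*y - 30; no integer root y with |y| ≤ 4.
  x = 0: f_y(0, y) = -6*y**2 + 26*y - 28; vanishes at y ∈ {2}. (0, 2): f_x = 0, f = 0 — SINGULAR.
  x = 1: f_y(1, y) = -6*y**2 + 26*y - 30; no integer root y with |y| ≤ 4.
  x = 2: f_y(2, y) = -6*y**2 + 26*y - 36; no integer root y with |y| ≤ 4.
  x = 3: f_y(3, y) = -6*y**2 + 26*y - 46; no integer root y with |y| ≤ 4.
  x = 4: f_y(4, y) = -6*y**2 + 26*y - 60; no integer root y with |y| ≤ 4.
Only singular point on the grid: (0, 2).
Classify: substitute x = 0 + u, y = 2 + v and expand: f = -2*u**3 - 2*u**2*v - 2*v**3 + v**2.
No constant or linear terms (consistent with a singular point). Quadratic part: v**2. Cubic part: -2*u**3 - 2*u**2*v - 2*v**3.
The quadratic part v**2 is a perfect square, so there is a single (double) tangent line v = 0, i.e. y = 2. Restricting the cubic part to that line (v = 0) leaves -2*u**3 ≠ 0, so f is not divisible by v and the branch is v² ≈ 2*u**3 to lowest order — this is a cusp.
Classification: cusp.


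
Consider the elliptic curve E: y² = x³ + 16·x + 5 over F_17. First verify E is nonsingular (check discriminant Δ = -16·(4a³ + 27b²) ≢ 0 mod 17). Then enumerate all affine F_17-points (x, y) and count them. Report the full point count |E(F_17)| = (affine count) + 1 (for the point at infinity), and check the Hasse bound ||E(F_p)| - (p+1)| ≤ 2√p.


Affine points = {(7, 1), (7, 16), (8, 4), (8, 13), (10, 3), (10, 14), (11, 4), (11, 13), (12, 2), (12, 15), (13, 8), (13, 9), (14, 7), (14, 10), (15, 4), (15, 13)}; affine count = 16; |E(F_17)| = 17.

Discriminant check: Δ ∝ 4a³ + 27b² = 4·16³ + 27·5² = 4·4096 + 27·25 ≡ 8 (mod 17). Nonzero ⇒ E is nonsingular.
For each x ∈ F_17, compute rhs = x³ + 16·x + 5 mod 17, then count y ∈ F_17 with y² ≡ rhs.
  x = 0: rhs = 5, matching y values: none (0 points).
  x = 1: rhs = 5, matching y values: none (0 points).
  x = 2: rhs = 11, matching y values: none (0 points).
  x = 3: rhs = 12, matching y values: none (0 points).
  x = 4: rhs = 14, matching y values: none (0 points).
  x = 5: rhs = 6, matching y values: none (0 points).
  x = 6: rhs = 11, matching y values: none (0 points).
  x = 7: rhs = 1, matching y values: 1, 16 (2 points).
  x = 8: rhs = 16, matching y values: 4, 13 (2 points).
  x = 9: rhs = 11, matching y values: none (0 points).
  x = 10: rhs = 9, matching y values: 3, 14 (2 points).
  x = 11: rhs = 16, matching y values: 4, 13 (2 points).
  x = 12: rhs = 4, matching y values: 2, 15 (2 points).
  x = 13: rhs = 13, matching y values: 8, 9 (2 points).
  x = 14: rhs = 15, matching y values: 7, 10 (2 points).
  x = 15: rhs = 16, matching y values: 4, 13 (2 points).
  x = 16: rhs = 5, matching y values: none (0 points).
Total affine count: 16.
Full point count |E(F_17)| = 16 + 1 = 17.
Hasse bound: |17 − (17+1)| = |-1| = 1 ≤ 2√17 ≈ 8.2462 ✓.


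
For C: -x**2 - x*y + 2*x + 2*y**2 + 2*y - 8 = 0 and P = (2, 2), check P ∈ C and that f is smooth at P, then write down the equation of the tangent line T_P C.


Tangent line at P: -4*x + 8*y - 8 = 0.

Step 1: f(2, 2) = 0, so P lies on C.
Step 2: partial derivatives
  f_x(x, y) = -2*x - y + 2, f_y(x, y) = -x + 4*y + 2.
  f_x(P) = -4, f_y(P) = 8 (gradient nonzero, so P is smooth).
Step 3: tangent line at P: -4·(x − 2) + 8·(y − 2) = 0.
Expanding: -4*x + 8*y - 8 = 0.


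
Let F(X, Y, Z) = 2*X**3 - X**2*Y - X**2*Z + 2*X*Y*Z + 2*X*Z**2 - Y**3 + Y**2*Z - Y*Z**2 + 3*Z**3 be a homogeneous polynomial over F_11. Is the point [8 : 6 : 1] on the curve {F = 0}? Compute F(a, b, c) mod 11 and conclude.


F(8,6,1) ≡ 10 (mod 11); P is NOT on the curve.

Evaluate F(8, 6, 1) term-by-term (mod 11).
  2*X**3 ↦ 2·512·1·1 = 1024
  -X**2*Y ↦ -1·64·6·1 = -384
  -X**2*Z ↦ -1·64·1·1 = -64
  2*X*Y*Z ↦ 2·8·6·1 = 96
  2*X*Z**2 ↦ 2·8·1·1 = 16
  -Y**3 ↦ -1·1·216·1 = -216
  Y**2*Z ↦ 1·1·36·1 = 36
  -Y*Z**2 ↦ -1·1·6·1 = -6
  3*Z**3 ↦ 3·1·1·1 = 3
Sum: F(8, 6, 1) = (1024) + (-384) + (-64) + (96) + (16) + (-216) + (36) + (-6) + (3) = 505.
Reducing mod 11: 505 ≡ 10 (mod 11).
Since F(a, b, c) ≡ 10 ≠ 0 (mod 11), P does NOT lie on the curve.
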